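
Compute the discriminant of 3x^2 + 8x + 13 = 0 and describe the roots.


D = b^2 - 4ac = (8)^2 - 4(3)(13) = 64 - 156 = -92
Since D < 0: two complex conjugate roots (no real roots)


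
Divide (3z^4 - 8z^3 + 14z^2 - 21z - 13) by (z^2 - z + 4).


(3z^4 - 8z^3 + 14z^2 - 21z - 13) / (z^2 - z + 4)
Step 1: 3z^2 * (z^2 - z + 4) = 3z^4 - 3z^3 + 12z^2; subtract.
Step 2: -5z * (z^2 - z + 4) = -5z^3 + 5z^2 - 20z; subtract.
Step 3: -3 * (z^2 - z + 4) = -3z^2 + 3z - 12; subtract.
Quotient: 3z^2 - 5z - 3, Remainder: -4z - 1


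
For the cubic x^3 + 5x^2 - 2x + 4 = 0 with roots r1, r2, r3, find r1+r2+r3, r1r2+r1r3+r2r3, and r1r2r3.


Monic cubic x^3+bx^2+cx+d=0: sum=-b, pairwise sum=c, product=-d.
b=5, c=-2, d=4
r1+r2+r3 = -5
r1r2+r1r3+r2r3 = -2
r1r2r3 = -4


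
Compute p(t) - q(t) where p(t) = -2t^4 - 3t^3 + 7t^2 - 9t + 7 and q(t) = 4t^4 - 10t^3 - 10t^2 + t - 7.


Distribute the minus sign:
  (-2t^4 - 3t^3 + 7t^2 - 9t + 7)
- (4t^4 - 10t^3 - 10t^2 + t - 7)
Negate second polynomial: -4t^4 + 10t^3 + 10t^2 - t + 7
Add: -6t^4 + 7t^3 + 17t^2 - 10t + 14


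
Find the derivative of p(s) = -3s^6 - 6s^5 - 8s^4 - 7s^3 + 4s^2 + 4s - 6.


Apply the power rule term by term:
  d/ds(-3s^6) = -18s^5
  d/ds(-6s^5) = -30s^4
  d/ds(-8s^4) = -32s^3
  d/ds(-7s^3) = -21s^2
  d/ds(4s^2) = 8s
  d/ds(4s) = 4
  d/ds(-6) = 0
p'(s) = -18s^5 - 30s^4 - 32s^3 - 21s^2 + 8s + 4


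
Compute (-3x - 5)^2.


Expand (-3x - 5)^2 by repeated multiplication:
= 9x^2 + 30x + 25


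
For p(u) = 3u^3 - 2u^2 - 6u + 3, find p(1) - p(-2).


p(1) = -2
p(-2) = -17
p(1) - p(-2) = -2 + 17 = 15


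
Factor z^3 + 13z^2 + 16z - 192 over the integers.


Try integer roots (divisors of -192). z=-8: p(-8)=0.
Divide out (z + 8): quotient is z^2 + 5z - 24.
Factor the quadratic: (z - 3)(z + 8)
Result: (z + 8)(z - 3)(z + 8)


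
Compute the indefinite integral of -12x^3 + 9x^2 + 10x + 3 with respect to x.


Reverse power rule on each term:
  ∫ -12x^3 dx = -3x^4
  ∫ 9x^2 dx = 3x^3
  ∫ 10x dx = 5x^2
  ∫ 3 dx = 3x
F(x) = -3x^4 + 3x^3 + 5x^2 + 3x + C


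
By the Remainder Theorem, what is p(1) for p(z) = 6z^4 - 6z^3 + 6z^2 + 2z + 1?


By the Remainder Theorem, the remainder equals p(1):
  6*(1)^4 = 6
  -6*(1)^3 = -6
  6*(1)^2 = 6
  2*(1)^1 = 2
  constant: 1
Sum: 6 - 6 + 6 + 2 + 1 = 9


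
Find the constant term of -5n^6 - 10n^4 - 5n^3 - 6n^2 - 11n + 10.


Read off the constant term: 10


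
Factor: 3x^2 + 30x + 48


Roots satisfy r1 + r2 = -b/a = -10 and r1*r2 = c/a = 16.
So r1 = -2, r2 = -8.
3x^2 + 30x + 48 = 3(x - r1)(x - r2) = 3(x + 2)(x + 8)


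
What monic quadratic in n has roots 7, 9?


p(n) = (n - 7)(n - 9)
Expand: n^2 - 16n + 63


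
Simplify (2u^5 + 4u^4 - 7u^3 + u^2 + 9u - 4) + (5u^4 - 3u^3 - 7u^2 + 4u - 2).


Align terms by degree and add:
  2u^5 + 4u^4 - 7u^3 + u^2 + 9u - 4
+ 5u^4 - 3u^3 - 7u^2 + 4u - 2
= 2u^5 + 9u^4 - 10u^3 - 6u^2 + 13u - 6


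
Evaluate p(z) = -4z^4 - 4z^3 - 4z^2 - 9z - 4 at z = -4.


Using direct substitution:
  -4 * (-4)^4 = -1024
  -4 * (-4)^3 = 256
  -4 * (-4)^2 = -64
  -9 * (-4)^1 = 36
  constant: -4
Sum = -1024 + 256 - 64 + 36 - 4 = -800


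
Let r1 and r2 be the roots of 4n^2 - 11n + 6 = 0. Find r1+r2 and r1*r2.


For an^2+bn+c=0: sum = -b/a, product = c/a.
a=4, b=-11, c=6
Sum = -(-11)/4 = 11/4
Product = (6)/4 = 3/2


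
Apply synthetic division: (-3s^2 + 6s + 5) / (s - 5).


Synthetic division with c = 5. Coefficients: -3, 6, 5
Bring down -3.
  -3 * 5 = -15; -15 + 6 = -9
  -9 * 5 = -45; -45 + 5 = -40
Quotient: -3s - 9, Remainder: -40


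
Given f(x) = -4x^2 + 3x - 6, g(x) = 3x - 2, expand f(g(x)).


Substitute g(x) into f:
f(g(x)) = -4*(3x - 2)^2 + 3*(3x - 2) + (-6)
(3x - 2)^2 = 9x^2 - 12x + 4
Expand and combine: -36x^2 + 57x - 28


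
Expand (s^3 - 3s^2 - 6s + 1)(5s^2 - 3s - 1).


Distribute each term of the first polynomial:
  (s^3)(5s^2 - 3s - 1) = 5s^5 - 3s^4 - s^3
  (-3s^2)(5s^2 - 3s - 1) = -15s^4 + 9s^3 + 3s^2
  (-6s)(5s^2 - 3s - 1) = -30s^3 + 18s^2 + 6s
  (1)(5s^2 - 3s - 1) = 5s^2 - 3s - 1
Sum: 5s^5 - 18s^4 - 22s^3 + 26s^2 + 3s - 1


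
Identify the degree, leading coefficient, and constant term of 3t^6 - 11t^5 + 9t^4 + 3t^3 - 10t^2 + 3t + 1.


Highest power of t is 6, with coefficient 3. Constant term is 1.
Degree = 6, leading coefficient = 3, constant term = 1


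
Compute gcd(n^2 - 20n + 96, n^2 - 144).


Factor each:
  n^2 - 20n + 96 = (n - 12)(n - 8)
  n^2 - 144 = (n - 12)(n + 12)
Common monic factor: n - 12


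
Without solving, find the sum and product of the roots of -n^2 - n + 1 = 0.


For an^2+bn+c=0: sum = -b/a, product = c/a.
a=-1, b=-1, c=1
Sum = -(-1)/-1 = -1
Product = (1)/-1 = -1


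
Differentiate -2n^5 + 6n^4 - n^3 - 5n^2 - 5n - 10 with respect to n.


Apply the power rule term by term:
  d/dn(-2n^5) = -10n^4
  d/dn(6n^4) = 24n^3
  d/dn(-n^3) = -3n^2
  d/dn(-5n^2) = -10n
  d/dn(-5n) = -5
  d/dn(-10) = 0
p'(n) = -10n^4 + 24n^3 - 3n^2 - 10n - 5


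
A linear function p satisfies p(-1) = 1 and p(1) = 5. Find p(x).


p(x) = mx + b. Using p(-1)=1, p(1)=5:
m = (1 - 5)/(-1 - 1) = -4/-2 = 2
b = 1 - m*(-1) = 1 + 2 = 3
p(x) = 2x + 3


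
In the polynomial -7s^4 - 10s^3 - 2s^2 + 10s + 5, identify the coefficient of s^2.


Read off the coefficient of s^2: -2


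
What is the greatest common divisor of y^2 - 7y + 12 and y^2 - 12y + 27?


Factor each:
  y^2 - 7y + 12 = (y - 3)(y - 4)
  y^2 - 12y + 27 = (y - 3)(y - 9)
Common monic factor: y - 3


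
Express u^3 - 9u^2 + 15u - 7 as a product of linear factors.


Try integer roots (divisors of -7). u=1: p(1)=0.
Divide out (u - 1): quotient is u^2 - 8u + 7.
Factor the quadratic: (u - 1)(u - 7)
Result: (u - 1)(u - 1)(u - 7)


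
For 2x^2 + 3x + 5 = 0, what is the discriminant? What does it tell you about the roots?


D = b^2 - 4ac = (3)^2 - 4(2)(5) = 9 - 40 = -31
Since D < 0: two complex conjugate roots (no real roots)


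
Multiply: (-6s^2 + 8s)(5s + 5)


Distribute each term of the first polynomial:
  (-6s^2)(5s + 5) = -30s^3 - 30s^2
  (8s)(5s + 5) = 40s^2 + 40s
Sum: -30s^3 + 10s^2 + 40s


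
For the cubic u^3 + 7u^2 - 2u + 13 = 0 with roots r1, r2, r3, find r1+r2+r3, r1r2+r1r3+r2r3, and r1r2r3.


Monic cubic u^3+bu^2+cu+d=0: sum=-b, pairwise sum=c, product=-d.
b=7, c=-2, d=13
r1+r2+r3 = -7
r1r2+r1r3+r2r3 = -2
r1r2r3 = -13


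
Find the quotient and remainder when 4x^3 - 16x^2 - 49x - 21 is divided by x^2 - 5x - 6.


(4x^3 - 16x^2 - 49x - 21) / (x^2 - 5x - 6)
Step 1: 4x * (x^2 - 5x - 6) = 4x^3 - 20x^2 - 24x; subtract.
Step 2: 4 * (x^2 - 5x - 6) = 4x^2 - 20x - 24; subtract.
Quotient: 4x + 4, Remainder: -5x + 3


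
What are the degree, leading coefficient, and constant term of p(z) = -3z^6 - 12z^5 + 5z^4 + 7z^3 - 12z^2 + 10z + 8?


Highest power of z is 6, with coefficient -3. Constant term is 8.
Degree = 6, leading coefficient = -3, constant term = 8


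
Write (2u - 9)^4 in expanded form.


Expand (2u - 9)^4 by repeated multiplication:
  (2u - 9)^2 = 4u^2 - 36u + 81
  (2u - 9)^3 = 8u^3 - 108u^2 + 486u - 729
= 16u^4 - 288u^3 + 1944u^2 - 5832u + 6561


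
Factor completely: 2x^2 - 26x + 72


Roots satisfy r1 + r2 = -b/a = 13 and r1*r2 = c/a = 36.
So r1 = 9, r2 = 4.
2x^2 - 26x + 72 = 2(x - r1)(x - r2) = 2(x - 9)(x - 4)


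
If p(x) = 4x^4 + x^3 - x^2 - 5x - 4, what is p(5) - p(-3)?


p(5) = 2571
p(-3) = 299
p(5) - p(-3) = 2571 - 299 = 2272


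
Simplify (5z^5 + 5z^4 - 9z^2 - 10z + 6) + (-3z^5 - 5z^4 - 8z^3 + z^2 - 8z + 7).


Align terms by degree and add:
  5z^5 + 5z^4 - 9z^2 - 10z + 6
  -3z^5 - 5z^4 - 8z^3 + z^2 - 8z + 7
= 2z^5 - 8z^3 - 8z^2 - 18z + 13


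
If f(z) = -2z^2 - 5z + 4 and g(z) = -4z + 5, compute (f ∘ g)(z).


Substitute g(z) into f:
f(g(z)) = -2*(-4z + 5)^2 + (-5)*(-4z + 5) + 4
(-4z + 5)^2 = 16z^2 - 40z + 25
Expand and combine: -32z^2 + 100z - 71


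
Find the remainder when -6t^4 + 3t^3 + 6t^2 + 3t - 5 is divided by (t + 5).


By the Remainder Theorem, the remainder equals p(-5):
  -6*(-5)^4 = -3750
  3*(-5)^3 = -375
  6*(-5)^2 = 150
  3*(-5)^1 = -15
  constant: -5
Sum: -3750 - 375 + 150 - 15 - 5 = -3995


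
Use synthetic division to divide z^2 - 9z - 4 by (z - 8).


Synthetic division with c = 8. Coefficients: 1, -9, -4
Bring down 1.
  1 * 8 = 8; 8 - 9 = -1
  -1 * 8 = -8; -8 - 4 = -12
Quotient: z - 1, Remainder: -12


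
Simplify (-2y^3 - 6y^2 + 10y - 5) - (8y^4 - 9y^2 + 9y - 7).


Distribute the minus sign:
  (-2y^3 - 6y^2 + 10y - 5)
- (8y^4 - 9y^2 + 9y - 7)
Negate second polynomial: -8y^4 + 9y^2 - 9y + 7
Add: -8y^4 - 2y^3 + 3y^2 + y + 2


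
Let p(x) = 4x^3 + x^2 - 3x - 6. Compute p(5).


Using direct substitution:
  4 * (5)^3 = 500
  1 * (5)^2 = 25
  -3 * (5)^1 = -15
  constant: -6
Sum = 500 + 25 - 15 - 6 = 504


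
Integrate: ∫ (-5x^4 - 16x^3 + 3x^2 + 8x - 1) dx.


Reverse power rule on each term:
  ∫ -5x^4 dx = -x^5
  ∫ -16x^3 dx = -4x^4
  ∫ 3x^2 dx = x^3
  ∫ 8x dx = 4x^2
  ∫ -1 dx = -x
F(x) = -x^5 - 4x^4 + x^3 + 4x^2 - x + C


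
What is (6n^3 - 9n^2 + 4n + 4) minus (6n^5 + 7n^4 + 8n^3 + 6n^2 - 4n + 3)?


Distribute the minus sign:
  (6n^3 - 9n^2 + 4n + 4)
- (6n^5 + 7n^4 + 8n^3 + 6n^2 - 4n + 3)
Negate second polynomial: -6n^5 - 7n^4 - 8n^3 - 6n^2 + 4n - 3
Add: -6n^5 - 7n^4 - 2n^3 - 15n^2 + 8n + 1


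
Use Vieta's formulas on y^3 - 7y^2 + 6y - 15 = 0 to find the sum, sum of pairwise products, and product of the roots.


Monic cubic y^3+by^2+cy+d=0: sum=-b, pairwise sum=c, product=-d.
b=-7, c=6, d=-15
r1+r2+r3 = 7
r1r2+r1r3+r2r3 = 6
r1r2r3 = 15


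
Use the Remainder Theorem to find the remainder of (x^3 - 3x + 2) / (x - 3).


By the Remainder Theorem, the remainder equals p(3):
  1*(3)^3 = 27
  0*(3)^2 = 0
  -3*(3)^1 = -9
  constant: 2
Sum: 27 + 0 - 9 + 2 = 20


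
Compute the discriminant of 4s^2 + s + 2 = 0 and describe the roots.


D = b^2 - 4ac = (1)^2 - 4(4)(2) = 1 - 32 = -31
Since D < 0: two complex conjugate roots (no real roots)


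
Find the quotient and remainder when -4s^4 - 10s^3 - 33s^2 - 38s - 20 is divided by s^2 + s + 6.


(-4s^4 - 10s^3 - 33s^2 - 38s - 20) / (s^2 + s + 6)
Step 1: -4s^2 * (s^2 + s + 6) = -4s^4 - 4s^3 - 24s^2; subtract.
Step 2: -6s * (s^2 + s + 6) = -6s^3 - 6s^2 - 36s; subtract.
Step 3: -3 * (s^2 + s + 6) = -3s^2 - 3s - 18; subtract.
Quotient: -4s^2 - 6s - 3, Remainder: s - 2


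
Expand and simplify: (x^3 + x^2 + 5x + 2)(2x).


Distribute each term of the first polynomial:
  (x^3)(2x) = 2x^4
  (x^2)(2x) = 2x^3
  (5x)(2x) = 10x^2
  (2)(2x) = 4x
Sum: 2x^4 + 2x^3 + 10x^2 + 4x


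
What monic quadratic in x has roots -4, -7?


p(x) = (x + 4)(x + 7)
Expand: x^2 + 11x + 28


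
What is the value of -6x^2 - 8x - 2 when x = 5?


Using direct substitution:
  -6 * (5)^2 = -150
  -8 * (5)^1 = -40
  constant: -2
Sum = -150 - 40 - 2 = -192


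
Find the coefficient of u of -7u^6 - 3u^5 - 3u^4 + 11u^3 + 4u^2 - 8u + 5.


Read off the coefficient of u: -8


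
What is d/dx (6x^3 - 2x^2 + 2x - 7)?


Apply the power rule term by term:
  d/dx(6x^3) = 18x^2
  d/dx(-2x^2) = -4x
  d/dx(2x) = 2
  d/dx(-7) = 0
p'(x) = 18x^2 - 4x + 2


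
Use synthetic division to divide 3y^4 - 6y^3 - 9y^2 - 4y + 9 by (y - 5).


Synthetic division with c = 5. Coefficients: 3, -6, -9, -4, 9
Bring down 3.
  3 * 5 = 15; 15 - 6 = 9
  9 * 5 = 45; 45 - 9 = 36
  36 * 5 = 180; 180 - 4 = 176
  176 * 5 = 880; 880 + 9 = 889
Quotient: 3y^3 + 9y^2 + 36y + 176, Remainder: 889


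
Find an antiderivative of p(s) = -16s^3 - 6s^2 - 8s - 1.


Reverse power rule on each term:
  ∫ -16s^3 ds = -4s^4
  ∫ -6s^2 ds = -2s^3
  ∫ -8s ds = -4s^2
  ∫ -1 ds = -s
F(s) = -4s^4 - 2s^3 - 4s^2 - s + C


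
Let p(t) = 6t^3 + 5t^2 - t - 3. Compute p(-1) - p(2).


p(-1) = -3
p(2) = 63
p(-1) - p(2) = -3 - 63 = -66


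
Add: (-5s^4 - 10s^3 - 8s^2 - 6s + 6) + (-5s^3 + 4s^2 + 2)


Align terms by degree and add:
  -5s^4 - 10s^3 - 8s^2 - 6s + 6
  -5s^3 + 4s^2 + 2
= -5s^4 - 15s^3 - 4s^2 - 6s + 8


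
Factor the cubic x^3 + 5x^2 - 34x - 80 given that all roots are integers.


Try integer roots (divisors of -80). x=-2: p(-2)=0.
Divide out (x + 2): quotient is x^2 + 3x - 40.
Factor the quadratic: (x - 5)(x + 8)
Result: (x + 2)(x - 5)(x + 8)


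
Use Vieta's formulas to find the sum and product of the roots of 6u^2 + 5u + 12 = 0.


For au^2+bu+c=0: sum = -b/a, product = c/a.
a=6, b=5, c=12
Sum = -(5)/6 = -5/6
Product = (12)/6 = 2


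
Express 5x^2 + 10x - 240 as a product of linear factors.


Roots satisfy r1 + r2 = -b/a = -2 and r1*r2 = c/a = -48.
So r1 = 6, r2 = -8.
5x^2 + 10x - 240 = 5(x - r1)(x - r2) = 5(x - 6)(x + 8)


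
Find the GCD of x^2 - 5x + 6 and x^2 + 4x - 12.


Factor each:
  x^2 - 5x + 6 = (x - 2)(x - 3)
  x^2 + 4x - 12 = (x - 2)(x + 6)
Common monic factor: x - 2


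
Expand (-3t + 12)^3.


Expand (-3t + 12)^3 by repeated multiplication:
  (-3t + 12)^2 = 9t^2 - 72t + 144
= -27t^3 + 324t^2 - 1296t + 1728


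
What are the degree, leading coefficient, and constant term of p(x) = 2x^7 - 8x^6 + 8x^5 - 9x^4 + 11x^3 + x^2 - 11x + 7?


Highest power of x is 7, with coefficient 2. Constant term is 7.
Degree = 7, leading coefficient = 2, constant term = 7


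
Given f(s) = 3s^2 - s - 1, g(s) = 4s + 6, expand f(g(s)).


Substitute g(s) into f:
f(g(s)) = 3*(4s + 6)^2 + (-1)*(4s + 6) + (-1)
(4s + 6)^2 = 16s^2 + 48s + 36
Expand and combine: 48s^2 + 140s + 101


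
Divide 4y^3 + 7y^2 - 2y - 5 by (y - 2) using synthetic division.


Synthetic division with c = 2. Coefficients: 4, 7, -2, -5
Bring down 4.
  4 * 2 = 8; 8 + 7 = 15
  15 * 2 = 30; 30 - 2 = 28
  28 * 2 = 56; 56 - 5 = 51
Quotient: 4y^2 + 15y + 28, Remainder: 51


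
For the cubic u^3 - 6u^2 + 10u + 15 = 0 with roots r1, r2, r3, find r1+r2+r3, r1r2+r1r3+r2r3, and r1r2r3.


Monic cubic u^3+bu^2+cu+d=0: sum=-b, pairwise sum=c, product=-d.
b=-6, c=10, d=15
r1+r2+r3 = 6
r1r2+r1r3+r2r3 = 10
r1r2r3 = -15


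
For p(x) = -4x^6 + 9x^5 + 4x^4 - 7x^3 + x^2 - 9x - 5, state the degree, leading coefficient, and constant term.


Highest power of x is 6, with coefficient -4. Constant term is -5.
Degree = 6, leading coefficient = -4, constant term = -5


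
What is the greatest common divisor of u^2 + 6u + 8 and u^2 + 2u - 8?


Factor each:
  u^2 + 6u + 8 = (u + 4)(u + 2)
  u^2 + 2u - 8 = (u + 4)(u - 2)
Common monic factor: u + 4


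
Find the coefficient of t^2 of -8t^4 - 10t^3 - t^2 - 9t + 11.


Read off the coefficient of t^2: -1


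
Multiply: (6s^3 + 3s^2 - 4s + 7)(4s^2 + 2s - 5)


Distribute each term of the first polynomial:
  (6s^3)(4s^2 + 2s - 5) = 24s^5 + 12s^4 - 30s^3
  (3s^2)(4s^2 + 2s - 5) = 12s^4 + 6s^3 - 15s^2
  (-4s)(4s^2 + 2s - 5) = -16s^3 - 8s^2 + 20s
  (7)(4s^2 + 2s - 5) = 28s^2 + 14s - 35
Sum: 24s^5 + 24s^4 - 40s^3 + 5s^2 + 34s - 35


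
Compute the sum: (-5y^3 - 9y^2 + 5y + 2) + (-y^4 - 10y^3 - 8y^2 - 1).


Align terms by degree and add:
  -5y^3 - 9y^2 + 5y + 2
  -y^4 - 10y^3 - 8y^2 - 1
= -y^4 - 15y^3 - 17y^2 + 5y + 1


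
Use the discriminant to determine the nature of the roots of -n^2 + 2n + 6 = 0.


D = b^2 - 4ac = (2)^2 - 4(-1)(6) = 4 + 24 = 28
Since D > 0: two distinct irrational roots


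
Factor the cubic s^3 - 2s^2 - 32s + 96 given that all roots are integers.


Try integer roots (divisors of 96). s=4: p(4)=0.
Divide out (s - 4): quotient is s^2 + 2s - 24.
Factor the quadratic: (s + 6)(s - 4)
Result: (s - 4)(s + 6)(s - 4)


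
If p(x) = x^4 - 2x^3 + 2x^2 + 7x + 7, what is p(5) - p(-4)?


p(5) = 467
p(-4) = 395
p(5) - p(-4) = 467 - 395 = 72


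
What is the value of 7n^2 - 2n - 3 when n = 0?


Using direct substitution:
  7 * (0)^2 = 0
  -2 * (0)^1 = 0
  constant: -3
Sum = 0 + 0 - 3 = -3


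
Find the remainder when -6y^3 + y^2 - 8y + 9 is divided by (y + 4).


By the Remainder Theorem, the remainder equals p(-4):
  -6*(-4)^3 = 384
  1*(-4)^2 = 16
  -8*(-4)^1 = 32
  constant: 9
Sum: 384 + 16 + 32 + 9 = 441


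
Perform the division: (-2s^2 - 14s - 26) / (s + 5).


(-2s^2 - 14s - 26) / (s + 5)
Step 1: -2s * (s + 5) = -2s^2 - 10s; subtract.
Step 2: -4 * (s + 5) = -4s - 20; subtract.
Quotient: -2s - 4, Remainder: -6


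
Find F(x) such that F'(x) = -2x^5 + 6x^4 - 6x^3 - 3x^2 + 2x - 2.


Reverse power rule on each term:
  ∫ -2x^5 dx = -(1/3)x^6
  ∫ 6x^4 dx = (6/5)x^5
  ∫ -6x^3 dx = -(3/2)x^4
  ∫ -3x^2 dx = -x^3
  ∫ 2x dx = x^2
  ∫ -2 dx = -2x
F(x) = -(1/3)x^6 + (6/5)x^5 - (3/2)x^4 - x^3 + x^2 - 2x + C


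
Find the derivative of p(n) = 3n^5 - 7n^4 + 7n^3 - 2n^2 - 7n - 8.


Apply the power rule term by term:
  d/dn(3n^5) = 15n^4
  d/dn(-7n^4) = -28n^3
  d/dn(7n^3) = 21n^2
  d/dn(-2n^2) = -4n
  d/dn(-7n) = -7
  d/dn(-8) = 0
p'(n) = 15n^4 - 28n^3 + 21n^2 - 4n - 7


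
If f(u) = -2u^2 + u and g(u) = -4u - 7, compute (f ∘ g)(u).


Substitute g(u) into f:
f(g(u)) = -2*(-4u - 7)^2 + 1*(-4u - 7)
(-4u - 7)^2 = 16u^2 + 56u + 49
Expand and combine: -32u^2 - 116u - 105


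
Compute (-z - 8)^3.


Expand (-z - 8)^3 by repeated multiplication:
  (-z - 8)^2 = z^2 + 16z + 64
= -z^3 - 24z^2 - 192z - 512


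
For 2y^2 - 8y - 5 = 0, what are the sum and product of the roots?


For ay^2+by+c=0: sum = -b/a, product = c/a.
a=2, b=-8, c=-5
Sum = -(-8)/2 = 4
Product = (-5)/2 = -5/2


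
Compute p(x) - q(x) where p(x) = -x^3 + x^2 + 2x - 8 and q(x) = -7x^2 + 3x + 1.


Distribute the minus sign:
  (-x^3 + x^2 + 2x - 8)
- (-7x^2 + 3x + 1)
Negate second polynomial: 7x^2 - 3x - 1
Add: -x^3 + 8x^2 - x - 9


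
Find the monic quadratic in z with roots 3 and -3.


p(z) = (z - 3)(z + 3)
Expand: z^2 - 9


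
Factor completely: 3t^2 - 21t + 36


Roots satisfy r1 + r2 = -b/a = 7 and r1*r2 = c/a = 12.
So r1 = 3, r2 = 4.
3t^2 - 21t + 36 = 3(t - r1)(t - r2) = 3(t - 3)(t - 4)


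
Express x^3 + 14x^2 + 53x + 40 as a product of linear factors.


Try integer roots (divisors of 40). x=-1: p(-1)=0.
Divide out (x + 1): quotient is x^2 + 13x + 40.
Factor the quadratic: (x + 5)(x + 8)
Result: (x + 1)(x + 5)(x + 8)


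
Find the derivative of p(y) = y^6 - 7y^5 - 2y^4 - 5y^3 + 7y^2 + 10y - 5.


Apply the power rule term by term:
  d/dy(y^6) = 6y^5
  d/dy(-7y^5) = -35y^4
  d/dy(-2y^4) = -8y^3
  d/dy(-5y^3) = -15y^2
  d/dy(7y^2) = 14y
  d/dy(10y) = 10
  d/dy(-5) = 0
p'(y) = 6y^5 - 35y^4 - 8y^3 - 15y^2 + 14y + 10


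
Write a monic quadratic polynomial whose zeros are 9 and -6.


p(n) = (n - 9)(n + 6)
Expand: n^2 - 3n - 54


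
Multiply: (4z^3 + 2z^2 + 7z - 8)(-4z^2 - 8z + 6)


Distribute each term of the first polynomial:
  (4z^3)(-4z^2 - 8z + 6) = -16z^5 - 32z^4 + 24z^3
  (2z^2)(-4z^2 - 8z + 6) = -8z^4 - 16z^3 + 12z^2
  (7z)(-4z^2 - 8z + 6) = -28z^3 - 56z^2 + 42z
  (-8)(-4z^2 - 8z + 6) = 32z^2 + 64z - 48
Sum: -16z^5 - 40z^4 - 20z^3 - 12z^2 + 106z - 48


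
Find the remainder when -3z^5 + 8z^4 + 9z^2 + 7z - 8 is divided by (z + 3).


By the Remainder Theorem, the remainder equals p(-3):
  -3*(-3)^5 = 729
  8*(-3)^4 = 648
  0*(-3)^3 = 0
  9*(-3)^2 = 81
  7*(-3)^1 = -21
  constant: -8
Sum: 729 + 648 + 0 + 81 - 21 - 8 = 1429


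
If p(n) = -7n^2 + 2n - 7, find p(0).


Using direct substitution:
  -7 * (0)^2 = 0
  2 * (0)^1 = 0
  constant: -7
Sum = 0 + 0 - 7 = -7


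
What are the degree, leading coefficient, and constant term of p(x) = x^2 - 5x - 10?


Highest power of x is 2, with coefficient 1. Constant term is -10.
Degree = 2, leading coefficient = 1, constant term = -10


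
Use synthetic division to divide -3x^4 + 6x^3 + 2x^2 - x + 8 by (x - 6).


Synthetic division with c = 6. Coefficients: -3, 6, 2, -1, 8
Bring down -3.
  -3 * 6 = -18; -18 + 6 = -12
  -12 * 6 = -72; -72 + 2 = -70
  -70 * 6 = -420; -420 - 1 = -421
  -421 * 6 = -2526; -2526 + 8 = -2518
Quotient: -3x^3 - 12x^2 - 70x - 421, Remainder: -2518


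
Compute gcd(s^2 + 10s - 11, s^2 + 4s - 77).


Factor each:
  s^2 + 10s - 11 = (s + 11)(s - 1)
  s^2 + 4s - 77 = (s + 11)(s - 7)
Common monic factor: s + 11


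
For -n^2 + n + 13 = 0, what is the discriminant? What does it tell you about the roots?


D = b^2 - 4ac = (1)^2 - 4(-1)(13) = 1 + 52 = 53
Since D > 0: two distinct irrational roots


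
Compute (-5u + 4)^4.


Expand (-5u + 4)^4 by repeated multiplication:
  (-5u + 4)^2 = 25u^2 - 40u + 16
  (-5u + 4)^3 = -125u^3 + 300u^2 - 240u + 64
= 625u^4 - 2000u^3 + 2400u^2 - 1280u + 256


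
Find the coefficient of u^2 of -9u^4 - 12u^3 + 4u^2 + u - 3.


Read off the coefficient of u^2: 4


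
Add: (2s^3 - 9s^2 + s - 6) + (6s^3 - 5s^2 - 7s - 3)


Align terms by degree and add:
  2s^3 - 9s^2 + s - 6
+ 6s^3 - 5s^2 - 7s - 3
= 8s^3 - 14s^2 - 6s - 9


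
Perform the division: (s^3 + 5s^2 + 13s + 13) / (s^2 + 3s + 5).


(s^3 + 5s^2 + 13s + 13) / (s^2 + 3s + 5)
Step 1: s * (s^2 + 3s + 5) = s^3 + 3s^2 + 5s; subtract.
Step 2: 2 * (s^2 + 3s + 5) = 2s^2 + 6s + 10; subtract.
Quotient: s + 2, Remainder: 2s + 3


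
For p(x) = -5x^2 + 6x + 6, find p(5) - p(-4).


p(5) = -89
p(-4) = -98
p(5) - p(-4) = -89 + 98 = 9


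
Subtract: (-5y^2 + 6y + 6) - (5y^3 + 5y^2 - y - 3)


Distribute the minus sign:
  (-5y^2 + 6y + 6)
- (5y^3 + 5y^2 - y - 3)
Negate second polynomial: -5y^3 - 5y^2 + y + 3
Add: -5y^3 - 10y^2 + 7y + 9


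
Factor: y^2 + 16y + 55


Roots satisfy r1 + r2 = -b/a = -16 and r1*r2 = c/a = 55.
So r1 = -11, r2 = -5.
y^2 + 16y + 55 = (y - r1)(y - r2) = (y + 11)(y + 5)


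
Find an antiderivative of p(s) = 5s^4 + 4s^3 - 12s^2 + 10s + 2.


Reverse power rule on each term:
  ∫ 5s^4 ds = s^5
  ∫ 4s^3 ds = s^4
  ∫ -12s^2 ds = -4s^3
  ∫ 10s ds = 5s^2
  ∫ 2 ds = 2s
F(s) = s^5 + s^4 - 4s^3 + 5s^2 + 2s + C


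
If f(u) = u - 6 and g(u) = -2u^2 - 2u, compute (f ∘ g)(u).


Substitute g(u) into f:
f(g(u)) = 1*(-2u^2 - 2u) + (-6)
Expand and combine: -2u^2 - 2u - 6


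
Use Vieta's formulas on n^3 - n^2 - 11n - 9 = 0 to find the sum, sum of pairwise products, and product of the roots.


Monic cubic n^3+bn^2+cn+d=0: sum=-b, pairwise sum=c, product=-d.
b=-1, c=-11, d=-9
r1+r2+r3 = 1
r1r2+r1r3+r2r3 = -11
r1r2r3 = 9


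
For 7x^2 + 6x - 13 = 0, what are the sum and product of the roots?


For ax^2+bx+c=0: sum = -b/a, product = c/a.
a=7, b=6, c=-13
Sum = -(6)/7 = -6/7
Product = (-13)/7 = -13/7


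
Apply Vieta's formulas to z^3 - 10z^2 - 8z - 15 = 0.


Monic cubic z^3+bz^2+cz+d=0: sum=-b, pairwise sum=c, product=-d.
b=-10, c=-8, d=-15
r1+r2+r3 = 10
r1r2+r1r3+r2r3 = -8
r1r2r3 = 15


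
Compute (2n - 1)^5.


Expand (2n - 1)^5 by repeated multiplication:
  (2n - 1)^2 = 4n^2 - 4n + 1
  (2n - 1)^3 = 8n^3 - 12n^2 + 6n - 1
  (2n - 1)^4 = 16n^4 - 32n^3 + 24n^2 - 8n + 1
= 32n^5 - 80n^4 + 80n^3 - 40n^2 + 10n - 1


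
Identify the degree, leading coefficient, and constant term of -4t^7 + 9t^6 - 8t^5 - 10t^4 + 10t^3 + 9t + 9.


Highest power of t is 7, with coefficient -4. Constant term is 9.
Degree = 7, leading coefficient = -4, constant term = 9


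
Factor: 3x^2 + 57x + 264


Roots satisfy r1 + r2 = -b/a = -19 and r1*r2 = c/a = 88.
So r1 = -11, r2 = -8.
3x^2 + 57x + 264 = 3(x - r1)(x - r2) = 3(x + 11)(x + 8)


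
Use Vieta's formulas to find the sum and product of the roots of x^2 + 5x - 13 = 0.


For ax^2+bx+c=0: sum = -b/a, product = c/a.
a=1, b=5, c=-13
Sum = -(5)/1 = -5
Product = (-13)/1 = -13


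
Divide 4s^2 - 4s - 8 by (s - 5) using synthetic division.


Synthetic division with c = 5. Coefficients: 4, -4, -8
Bring down 4.
  4 * 5 = 20; 20 - 4 = 16
  16 * 5 = 80; 80 - 8 = 72
Quotient: 4s + 16, Remainder: 72


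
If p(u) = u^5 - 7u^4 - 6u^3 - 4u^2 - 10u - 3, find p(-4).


Using direct substitution:
  1 * (-4)^5 = -1024
  -7 * (-4)^4 = -1792
  -6 * (-4)^3 = 384
  -4 * (-4)^2 = -64
  -10 * (-4)^1 = 40
  constant: -3
Sum = -1024 - 1792 + 384 - 64 + 40 - 3 = -2459


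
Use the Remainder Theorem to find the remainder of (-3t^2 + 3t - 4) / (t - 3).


By the Remainder Theorem, the remainder equals p(3):
  -3*(3)^2 = -27
  3*(3)^1 = 9
  constant: -4
Sum: -27 + 9 - 4 = -22


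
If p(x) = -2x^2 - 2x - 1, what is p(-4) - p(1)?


p(-4) = -25
p(1) = -5
p(-4) - p(1) = -25 + 5 = -20


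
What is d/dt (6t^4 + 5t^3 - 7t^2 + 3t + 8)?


Apply the power rule term by term:
  d/dt(6t^4) = 24t^3
  d/dt(5t^3) = 15t^2
  d/dt(-7t^2) = -14t
  d/dt(3t) = 3
  d/dt(8) = 0
p'(t) = 24t^3 + 15t^2 - 14t + 3


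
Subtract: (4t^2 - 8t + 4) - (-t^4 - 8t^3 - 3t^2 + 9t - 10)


Distribute the minus sign:
  (4t^2 - 8t + 4)
- (-t^4 - 8t^3 - 3t^2 + 9t - 10)
Negate second polynomial: t^4 + 8t^3 + 3t^2 - 9t + 10
Add: t^4 + 8t^3 + 7t^2 - 17t + 14


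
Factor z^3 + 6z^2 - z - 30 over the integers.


Try integer roots (divisors of -30). z=2: p(2)=0.
Divide out (z - 2): quotient is z^2 + 8z + 15.
Factor the quadratic: (z + 3)(z + 5)
Result: (z - 2)(z + 3)(z + 5)


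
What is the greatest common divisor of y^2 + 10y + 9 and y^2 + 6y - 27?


Factor each:
  y^2 + 10y + 9 = (y + 9)(y + 1)
  y^2 + 6y - 27 = (y + 9)(y - 3)
Common monic factor: y + 9


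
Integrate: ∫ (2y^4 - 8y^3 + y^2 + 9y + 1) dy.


Reverse power rule on each term:
  ∫ 2y^4 dy = (2/5)y^5
  ∫ -8y^3 dy = -2y^4
  ∫ y^2 dy = (1/3)y^3
  ∫ 9y dy = (9/2)y^2
  ∫ 1 dy = y
F(y) = (2/5)y^5 - 2y^4 + (1/3)y^3 + (9/2)y^2 + y + C


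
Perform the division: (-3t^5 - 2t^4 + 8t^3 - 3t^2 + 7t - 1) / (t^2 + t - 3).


(-3t^5 - 2t^4 + 8t^3 - 3t^2 + 7t - 1) / (t^2 + t - 3)
Step 1: -3t^3 * (t^2 + t - 3) = -3t^5 - 3t^4 + 9t^3; subtract.
Step 2: t^2 * (t^2 + t - 3) = t^4 + t^3 - 3t^2; subtract.
Step 3: -2t * (t^2 + t - 3) = -2t^3 - 2t^2 + 6t; subtract.
Step 4: 2 * (t^2 + t - 3) = 2t^2 + 2t - 6; subtract.
Quotient: -3t^3 + t^2 - 2t + 2, Remainder: -t + 5


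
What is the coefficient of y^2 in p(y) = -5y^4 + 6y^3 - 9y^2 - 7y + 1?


Read off the coefficient of y^2: -9


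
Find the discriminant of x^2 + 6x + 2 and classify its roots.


D = b^2 - 4ac = (6)^2 - 4(1)(2) = 36 - 8 = 28
Since D > 0: two distinct irrational roots


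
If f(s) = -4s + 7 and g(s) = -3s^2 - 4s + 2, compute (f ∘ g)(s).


Substitute g(s) into f:
f(g(s)) = -4*(-3s^2 - 4s + 2) + 7
Expand and combine: 12s^2 + 16s - 1


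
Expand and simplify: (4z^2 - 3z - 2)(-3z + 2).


Distribute each term of the first polynomial:
  (4z^2)(-3z + 2) = -12z^3 + 8z^2
  (-3z)(-3z + 2) = 9z^2 - 6z
  (-2)(-3z + 2) = 6z - 4
Sum: -12z^3 + 17z^2 - 4


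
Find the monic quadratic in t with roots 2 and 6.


p(t) = (t - 2)(t - 6)
Expand: t^2 - 8t + 12


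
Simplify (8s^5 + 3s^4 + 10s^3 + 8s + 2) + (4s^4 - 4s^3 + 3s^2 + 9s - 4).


Align terms by degree and add:
  8s^5 + 3s^4 + 10s^3 + 8s + 2
+ 4s^4 - 4s^3 + 3s^2 + 9s - 4
= 8s^5 + 7s^4 + 6s^3 + 3s^2 + 17s - 2


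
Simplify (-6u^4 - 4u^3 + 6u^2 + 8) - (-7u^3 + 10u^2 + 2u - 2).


Distribute the minus sign:
  (-6u^4 - 4u^3 + 6u^2 + 8)
- (-7u^3 + 10u^2 + 2u - 2)
Negate second polynomial: 7u^3 - 10u^2 - 2u + 2
Add: -6u^4 + 3u^3 - 4u^2 - 2u + 10


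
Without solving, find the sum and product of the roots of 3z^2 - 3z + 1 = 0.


For az^2+bz+c=0: sum = -b/a, product = c/a.
a=3, b=-3, c=1
Sum = -(-3)/3 = 1
Product = (1)/3 = 1/3


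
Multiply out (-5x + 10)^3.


Expand (-5x + 10)^3 by repeated multiplication:
  (-5x + 10)^2 = 25x^2 - 100x + 100
= -125x^3 + 750x^2 - 1500x + 1000


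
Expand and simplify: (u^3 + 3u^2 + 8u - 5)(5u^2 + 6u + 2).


Distribute each term of the first polynomial:
  (u^3)(5u^2 + 6u + 2) = 5u^5 + 6u^4 + 2u^3
  (3u^2)(5u^2 + 6u + 2) = 15u^4 + 18u^3 + 6u^2
  (8u)(5u^2 + 6u + 2) = 40u^3 + 48u^2 + 16u
  (-5)(5u^2 + 6u + 2) = -25u^2 - 30u - 10
Sum: 5u^5 + 21u^4 + 60u^3 + 29u^2 - 14u - 10


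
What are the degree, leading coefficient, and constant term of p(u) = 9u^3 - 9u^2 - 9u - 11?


Highest power of u is 3, with coefficient 9. Constant term is -11.
Degree = 3, leading coefficient = 9, constant term = -11


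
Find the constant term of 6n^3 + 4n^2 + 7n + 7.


Read off the constant term: 7


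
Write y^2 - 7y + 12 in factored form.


Roots satisfy r1 + r2 = -b/a = 7 and r1*r2 = c/a = 12.
So r1 = 3, r2 = 4.
y^2 - 7y + 12 = (y - r1)(y - r2) = (y - 3)(y - 4)


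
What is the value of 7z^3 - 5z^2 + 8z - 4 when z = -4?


Using direct substitution:
  7 * (-4)^3 = -448
  -5 * (-4)^2 = -80
  8 * (-4)^1 = -32
  constant: -4
Sum = -448 - 80 - 32 - 4 = -564


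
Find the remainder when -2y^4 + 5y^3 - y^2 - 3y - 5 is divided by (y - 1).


By the Remainder Theorem, the remainder equals p(1):
  -2*(1)^4 = -2
  5*(1)^3 = 5
  -1*(1)^2 = -1
  -3*(1)^1 = -3
  constant: -5
Sum: -2 + 5 - 1 - 3 - 5 = -6


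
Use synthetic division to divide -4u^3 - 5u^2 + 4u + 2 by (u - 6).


Synthetic division with c = 6. Coefficients: -4, -5, 4, 2
Bring down -4.
  -4 * 6 = -24; -24 - 5 = -29
  -29 * 6 = -174; -174 + 4 = -170
  -170 * 6 = -1020; -1020 + 2 = -1018
Quotient: -4u^2 - 29u - 170, Remainder: -1018


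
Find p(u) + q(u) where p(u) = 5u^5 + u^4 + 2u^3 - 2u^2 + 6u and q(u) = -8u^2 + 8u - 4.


Align terms by degree and add:
  5u^5 + u^4 + 2u^3 - 2u^2 + 6u
  -8u^2 + 8u - 4
= 5u^5 + u^4 + 2u^3 - 10u^2 + 14u - 4


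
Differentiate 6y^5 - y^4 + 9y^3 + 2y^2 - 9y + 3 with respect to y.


Apply the power rule term by term:
  d/dy(6y^5) = 30y^4
  d/dy(-y^4) = -4y^3
  d/dy(9y^3) = 27y^2
  d/dy(2y^2) = 4y
  d/dy(-9y) = -9
  d/dy(3) = 0
p'(y) = 30y^4 - 4y^3 + 27y^2 + 4y - 9


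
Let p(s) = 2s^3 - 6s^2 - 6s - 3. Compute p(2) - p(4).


p(2) = -23
p(4) = 5
p(2) - p(4) = -23 - 5 = -28


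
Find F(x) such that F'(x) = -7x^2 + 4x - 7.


Reverse power rule on each term:
  ∫ -7x^2 dx = -(7/3)x^3
  ∫ 4x dx = 2x^2
  ∫ -7 dx = -7x
F(x) = -(7/3)x^3 + 2x^2 - 7x + C


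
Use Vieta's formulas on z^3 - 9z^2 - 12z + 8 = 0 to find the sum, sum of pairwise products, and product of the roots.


Monic cubic z^3+bz^2+cz+d=0: sum=-b, pairwise sum=c, product=-d.
b=-9, c=-12, d=8
r1+r2+r3 = 9
r1r2+r1r3+r2r3 = -12
r1r2r3 = -8


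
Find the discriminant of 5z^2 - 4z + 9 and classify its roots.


D = b^2 - 4ac = (-4)^2 - 4(5)(9) = 16 - 180 = -164
Since D < 0: two complex conjugate roots (no real roots)


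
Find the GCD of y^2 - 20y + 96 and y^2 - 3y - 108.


Factor each:
  y^2 - 20y + 96 = (y - 12)(y - 8)
  y^2 - 3y - 108 = (y - 12)(y + 9)
Common monic factor: y - 12


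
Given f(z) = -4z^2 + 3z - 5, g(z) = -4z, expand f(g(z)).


Substitute g(z) into f:
f(g(z)) = -4*(-4z)^2 + 3*(-4z) + (-5)
(-4z)^2 = 16z^2
Expand and combine: -64z^2 - 12z - 5


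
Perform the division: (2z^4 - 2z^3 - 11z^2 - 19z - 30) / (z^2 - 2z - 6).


(2z^4 - 2z^3 - 11z^2 - 19z - 30) / (z^2 - 2z - 6)
Step 1: 2z^2 * (z^2 - 2z - 6) = 2z^4 - 4z^3 - 12z^2; subtract.
Step 2: 2z * (z^2 - 2z - 6) = 2z^3 - 4z^2 - 12z; subtract.
Step 3: 5 * (z^2 - 2z - 6) = 5z^2 - 10z - 30; subtract.
Quotient: 2z^2 + 2z + 5, Remainder: 3z


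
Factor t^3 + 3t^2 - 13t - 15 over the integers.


Try integer roots (divisors of -15). t=3: p(3)=0.
Divide out (t - 3): quotient is t^2 + 6t + 5.
Factor the quadratic: (t + 1)(t + 5)
Result: (t - 3)(t + 1)(t + 5)


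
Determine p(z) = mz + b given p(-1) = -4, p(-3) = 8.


p(z) = mz + b. Using p(-1)=-4, p(-3)=8:
m = (-4 - 8)/(-1 + 3) = -12/2 = -6
b = -4 - m*(-1) = -4 - 6 = -10
p(z) = -6z - 10


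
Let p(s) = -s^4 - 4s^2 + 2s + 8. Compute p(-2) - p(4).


p(-2) = -28
p(4) = -304
p(-2) - p(4) = -28 + 304 = 276


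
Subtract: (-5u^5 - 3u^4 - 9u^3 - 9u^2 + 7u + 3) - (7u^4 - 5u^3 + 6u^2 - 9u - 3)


Distribute the minus sign:
  (-5u^5 - 3u^4 - 9u^3 - 9u^2 + 7u + 3)
- (7u^4 - 5u^3 + 6u^2 - 9u - 3)
Negate second polynomial: -7u^4 + 5u^3 - 6u^2 + 9u + 3
Add: -5u^5 - 10u^4 - 4u^3 - 15u^2 + 16u + 6


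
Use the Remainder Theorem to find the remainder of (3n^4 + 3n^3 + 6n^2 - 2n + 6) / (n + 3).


By the Remainder Theorem, the remainder equals p(-3):
  3*(-3)^4 = 243
  3*(-3)^3 = -81
  6*(-3)^2 = 54
  -2*(-3)^1 = 6
  constant: 6
Sum: 243 - 81 + 54 + 6 + 6 = 228


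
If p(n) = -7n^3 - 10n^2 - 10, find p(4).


Using direct substitution:
  -7 * (4)^3 = -448
  -10 * (4)^2 = -160
  0 * (4)^1 = 0
  constant: -10
Sum = -448 - 160 + 0 - 10 = -618


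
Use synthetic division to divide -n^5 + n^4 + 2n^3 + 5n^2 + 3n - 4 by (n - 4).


Synthetic division with c = 4. Coefficients: -1, 1, 2, 5, 3, -4
Bring down -1.
  -1 * 4 = -4; -4 + 1 = -3
  -3 * 4 = -12; -12 + 2 = -10
  -10 * 4 = -40; -40 + 5 = -35
  -35 * 4 = -140; -140 + 3 = -137
  -137 * 4 = -548; -548 - 4 = -552
Quotient: -n^4 - 3n^3 - 10n^2 - 35n - 137, Remainder: -552


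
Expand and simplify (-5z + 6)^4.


Expand (-5z + 6)^4 by repeated multiplication:
  (-5z + 6)^2 = 25z^2 - 60z + 36
  (-5z + 6)^3 = -125z^3 + 450z^2 - 540z + 216
= 625z^4 - 3000z^3 + 5400z^2 - 4320z + 1296


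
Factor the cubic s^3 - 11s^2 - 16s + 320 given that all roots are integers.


Try integer roots (divisors of 320). s=-5: p(-5)=0.
Divide out (s + 5): quotient is s^2 - 16s + 64.
Factor the quadratic: (s - 8)(s - 8)
Result: (s + 5)(s - 8)(s - 8)


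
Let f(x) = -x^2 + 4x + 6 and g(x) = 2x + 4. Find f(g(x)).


Substitute g(x) into f:
f(g(x)) = -1*(2x + 4)^2 + 4*(2x + 4) + 6
(2x + 4)^2 = 4x^2 + 16x + 16
Expand and combine: -4x^2 - 8x + 6


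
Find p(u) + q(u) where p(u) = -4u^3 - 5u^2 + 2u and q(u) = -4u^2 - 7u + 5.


Align terms by degree and add:
  -4u^3 - 5u^2 + 2u
  -4u^2 - 7u + 5
= -4u^3 - 9u^2 - 5u + 5


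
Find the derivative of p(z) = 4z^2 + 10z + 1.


Apply the power rule term by term:
  d/dz(4z^2) = 8z
  d/dz(10z) = 10
  d/dz(1) = 0
p'(z) = 8z + 10


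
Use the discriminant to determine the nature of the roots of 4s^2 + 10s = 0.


D = b^2 - 4ac = (10)^2 - 4(4)(0) = 100 = 100
Since D > 0: two distinct rational roots


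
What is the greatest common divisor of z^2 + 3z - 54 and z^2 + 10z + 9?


Factor each:
  z^2 + 3z - 54 = (z + 9)(z - 6)
  z^2 + 10z + 9 = (z + 9)(z + 1)
Common monic factor: z + 9


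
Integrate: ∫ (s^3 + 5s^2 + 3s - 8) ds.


Reverse power rule on each term:
  ∫ s^3 ds = (1/4)s^4
  ∫ 5s^2 ds = (5/3)s^3
  ∫ 3s ds = (3/2)s^2
  ∫ -8 ds = -8s
F(s) = (1/4)s^4 + (5/3)s^3 + (3/2)s^2 - 8s + C


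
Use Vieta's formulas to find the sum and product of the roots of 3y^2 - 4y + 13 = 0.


For ay^2+by+c=0: sum = -b/a, product = c/a.
a=3, b=-4, c=13
Sum = -(-4)/3 = 4/3
Product = (13)/3 = 13/3


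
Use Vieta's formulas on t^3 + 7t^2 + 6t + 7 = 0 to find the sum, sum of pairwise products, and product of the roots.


Monic cubic t^3+bt^2+ct+d=0: sum=-b, pairwise sum=c, product=-d.
b=7, c=6, d=7
r1+r2+r3 = -7
r1r2+r1r3+r2r3 = 6
r1r2r3 = -7


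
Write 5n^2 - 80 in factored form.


Roots satisfy r1 + r2 = -b/a = 0 and r1*r2 = c/a = -16.
So r1 = -4, r2 = 4.
5n^2 - 80 = 5(n - r1)(n - r2) = 5(n + 4)(n - 4)


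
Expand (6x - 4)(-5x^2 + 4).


Distribute each term of the first polynomial:
  (6x)(-5x^2 + 4) = -30x^3 + 24x
  (-4)(-5x^2 + 4) = 20x^2 - 16
Sum: -30x^3 + 20x^2 + 24x - 16


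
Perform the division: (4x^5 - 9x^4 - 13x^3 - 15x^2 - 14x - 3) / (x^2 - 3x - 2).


(4x^5 - 9x^4 - 13x^3 - 15x^2 - 14x - 3) / (x^2 - 3x - 2)
Step 1: 4x^3 * (x^2 - 3x - 2) = 4x^5 - 12x^4 - 8x^3; subtract.
Step 2: 3x^2 * (x^2 - 3x - 2) = 3x^4 - 9x^3 - 6x^2; subtract.
Step 3: 4x * (x^2 - 3x - 2) = 4x^3 - 12x^2 - 8x; subtract.
Step 4: 3 * (x^2 - 3x - 2) = 3x^2 - 9x - 6; subtract.
Quotient: 4x^3 + 3x^2 + 4x + 3, Remainder: 3x + 3


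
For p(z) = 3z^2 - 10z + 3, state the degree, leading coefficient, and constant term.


Highest power of z is 2, with coefficient 3. Constant term is 3.
Degree = 2, leading coefficient = 3, constant term = 3


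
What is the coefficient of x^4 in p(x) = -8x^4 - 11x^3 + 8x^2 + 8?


Read off the coefficient of x^4: -8


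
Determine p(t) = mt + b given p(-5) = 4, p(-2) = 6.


p(t) = mt + b. Using p(-5)=4, p(-2)=6:
m = (4 - 6)/(-5 + 2) = -2/-3 = 2/3
b = 4 - m*(-5) = 4 + 10/3 = 22/3
p(t) = (2/3)t + (22/3)


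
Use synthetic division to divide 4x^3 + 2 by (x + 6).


Synthetic division with c = -6. Coefficients: 4, 0, 0, 2
Bring down 4.
  4 * -6 = -24; -24 + 0 = -24
  -24 * -6 = 144; 144 + 0 = 144
  144 * -6 = -864; -864 + 2 = -862
Quotient: 4x^2 - 24x + 144, Remainder: -862


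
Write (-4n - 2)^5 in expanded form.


Expand (-4n - 2)^5 by repeated multiplication:
  (-4n - 2)^2 = 16n^2 + 16n + 4
  (-4n - 2)^3 = -64n^3 - 96n^2 - 48n - 8
  (-4n - 2)^4 = 256n^4 + 512n^3 + 384n^2 + 128n + 16
= -1024n^5 - 2560n^4 - 2560n^3 - 1280n^2 - 320n - 32


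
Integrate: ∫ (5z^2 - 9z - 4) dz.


Reverse power rule on each term:
  ∫ 5z^2 dz = (5/3)z^3
  ∫ -9z dz = -(9/2)z^2
  ∫ -4 dz = -4z
F(z) = (5/3)z^3 - (9/2)z^2 - 4z + C


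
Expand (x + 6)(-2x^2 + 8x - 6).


Distribute each term of the first polynomial:
  (x)(-2x^2 + 8x - 6) = -2x^3 + 8x^2 - 6x
  (6)(-2x^2 + 8x - 6) = -12x^2 + 48x - 36
Sum: -2x^3 - 4x^2 + 42x - 36


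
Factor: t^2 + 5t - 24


Roots satisfy r1 + r2 = -b/a = -5 and r1*r2 = c/a = -24.
So r1 = 3, r2 = -8.
t^2 + 5t - 24 = (t - r1)(t - r2) = (t - 3)(t + 8)


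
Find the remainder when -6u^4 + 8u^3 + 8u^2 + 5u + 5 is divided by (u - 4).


By the Remainder Theorem, the remainder equals p(4):
  -6*(4)^4 = -1536
  8*(4)^3 = 512
  8*(4)^2 = 128
  5*(4)^1 = 20
  constant: 5
Sum: -1536 + 512 + 128 + 20 + 5 = -871


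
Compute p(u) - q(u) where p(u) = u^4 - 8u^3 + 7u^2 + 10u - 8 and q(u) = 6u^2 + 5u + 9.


Distribute the minus sign:
  (u^4 - 8u^3 + 7u^2 + 10u - 8)
- (6u^2 + 5u + 9)
Negate second polynomial: -6u^2 - 5u - 9
Add: u^4 - 8u^3 + u^2 + 5u - 17


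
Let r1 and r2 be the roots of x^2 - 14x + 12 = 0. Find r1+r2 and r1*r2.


For ax^2+bx+c=0: sum = -b/a, product = c/a.
a=1, b=-14, c=12
Sum = -(-14)/1 = 14
Product = (12)/1 = 12


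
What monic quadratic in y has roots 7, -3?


p(y) = (y - 7)(y + 3)
Expand: y^2 - 4y - 21


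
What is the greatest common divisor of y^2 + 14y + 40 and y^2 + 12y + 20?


Factor each:
  y^2 + 14y + 40 = (y + 10)(y + 4)
  y^2 + 12y + 20 = (y + 10)(y + 2)
Common monic factor: y + 10


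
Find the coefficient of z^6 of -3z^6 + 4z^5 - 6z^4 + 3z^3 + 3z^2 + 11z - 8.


Read off the coefficient of z^6: -3


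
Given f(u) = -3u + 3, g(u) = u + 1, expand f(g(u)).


Substitute g(u) into f:
f(g(u)) = -3*(u + 1) + 3
Expand and combine: -3u


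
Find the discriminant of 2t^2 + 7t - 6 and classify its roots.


D = b^2 - 4ac = (7)^2 - 4(2)(-6) = 49 + 48 = 97
Since D > 0: two distinct irrational roots


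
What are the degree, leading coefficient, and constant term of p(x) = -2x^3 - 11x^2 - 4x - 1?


Highest power of x is 3, with coefficient -2. Constant term is -1.
Degree = 3, leading coefficient = -2, constant term = -1


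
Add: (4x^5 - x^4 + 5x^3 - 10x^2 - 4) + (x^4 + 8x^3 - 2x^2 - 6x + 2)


Align terms by degree and add:
  4x^5 - x^4 + 5x^3 - 10x^2 - 4
+ x^4 + 8x^3 - 2x^2 - 6x + 2
= 4x^5 + 13x^3 - 12x^2 - 6x - 2


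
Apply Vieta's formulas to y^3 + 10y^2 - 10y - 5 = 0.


Monic cubic y^3+by^2+cy+d=0: sum=-b, pairwise sum=c, product=-d.
b=10, c=-10, d=-5
r1+r2+r3 = -10
r1r2+r1r3+r2r3 = -10
r1r2r3 = 5


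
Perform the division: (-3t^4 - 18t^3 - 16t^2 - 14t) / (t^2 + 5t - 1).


(-3t^4 - 18t^3 - 16t^2 - 14t) / (t^2 + 5t - 1)
Step 1: -3t^2 * (t^2 + 5t - 1) = -3t^4 - 15t^3 + 3t^2; subtract.
Step 2: -3t * (t^2 + 5t - 1) = -3t^3 - 15t^2 + 3t; subtract.
Step 3: -4 * (t^2 + 5t - 1) = -4t^2 - 20t + 4; subtract.
Quotient: -3t^2 - 3t - 4, Remainder: 3t - 4


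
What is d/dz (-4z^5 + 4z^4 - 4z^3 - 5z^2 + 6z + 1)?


Apply the power rule term by term:
  d/dz(-4z^5) = -20z^4
  d/dz(4z^4) = 16z^3
  d/dz(-4z^3) = -12z^2
  d/dz(-5z^2) = -10z
  d/dz(6z) = 6
  d/dz(1) = 0
p'(z) = -20z^4 + 16z^3 - 12z^2 - 10z + 6


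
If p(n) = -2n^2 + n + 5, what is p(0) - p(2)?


p(0) = 5
p(2) = -1
p(0) - p(2) = 5 + 1 = 6
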